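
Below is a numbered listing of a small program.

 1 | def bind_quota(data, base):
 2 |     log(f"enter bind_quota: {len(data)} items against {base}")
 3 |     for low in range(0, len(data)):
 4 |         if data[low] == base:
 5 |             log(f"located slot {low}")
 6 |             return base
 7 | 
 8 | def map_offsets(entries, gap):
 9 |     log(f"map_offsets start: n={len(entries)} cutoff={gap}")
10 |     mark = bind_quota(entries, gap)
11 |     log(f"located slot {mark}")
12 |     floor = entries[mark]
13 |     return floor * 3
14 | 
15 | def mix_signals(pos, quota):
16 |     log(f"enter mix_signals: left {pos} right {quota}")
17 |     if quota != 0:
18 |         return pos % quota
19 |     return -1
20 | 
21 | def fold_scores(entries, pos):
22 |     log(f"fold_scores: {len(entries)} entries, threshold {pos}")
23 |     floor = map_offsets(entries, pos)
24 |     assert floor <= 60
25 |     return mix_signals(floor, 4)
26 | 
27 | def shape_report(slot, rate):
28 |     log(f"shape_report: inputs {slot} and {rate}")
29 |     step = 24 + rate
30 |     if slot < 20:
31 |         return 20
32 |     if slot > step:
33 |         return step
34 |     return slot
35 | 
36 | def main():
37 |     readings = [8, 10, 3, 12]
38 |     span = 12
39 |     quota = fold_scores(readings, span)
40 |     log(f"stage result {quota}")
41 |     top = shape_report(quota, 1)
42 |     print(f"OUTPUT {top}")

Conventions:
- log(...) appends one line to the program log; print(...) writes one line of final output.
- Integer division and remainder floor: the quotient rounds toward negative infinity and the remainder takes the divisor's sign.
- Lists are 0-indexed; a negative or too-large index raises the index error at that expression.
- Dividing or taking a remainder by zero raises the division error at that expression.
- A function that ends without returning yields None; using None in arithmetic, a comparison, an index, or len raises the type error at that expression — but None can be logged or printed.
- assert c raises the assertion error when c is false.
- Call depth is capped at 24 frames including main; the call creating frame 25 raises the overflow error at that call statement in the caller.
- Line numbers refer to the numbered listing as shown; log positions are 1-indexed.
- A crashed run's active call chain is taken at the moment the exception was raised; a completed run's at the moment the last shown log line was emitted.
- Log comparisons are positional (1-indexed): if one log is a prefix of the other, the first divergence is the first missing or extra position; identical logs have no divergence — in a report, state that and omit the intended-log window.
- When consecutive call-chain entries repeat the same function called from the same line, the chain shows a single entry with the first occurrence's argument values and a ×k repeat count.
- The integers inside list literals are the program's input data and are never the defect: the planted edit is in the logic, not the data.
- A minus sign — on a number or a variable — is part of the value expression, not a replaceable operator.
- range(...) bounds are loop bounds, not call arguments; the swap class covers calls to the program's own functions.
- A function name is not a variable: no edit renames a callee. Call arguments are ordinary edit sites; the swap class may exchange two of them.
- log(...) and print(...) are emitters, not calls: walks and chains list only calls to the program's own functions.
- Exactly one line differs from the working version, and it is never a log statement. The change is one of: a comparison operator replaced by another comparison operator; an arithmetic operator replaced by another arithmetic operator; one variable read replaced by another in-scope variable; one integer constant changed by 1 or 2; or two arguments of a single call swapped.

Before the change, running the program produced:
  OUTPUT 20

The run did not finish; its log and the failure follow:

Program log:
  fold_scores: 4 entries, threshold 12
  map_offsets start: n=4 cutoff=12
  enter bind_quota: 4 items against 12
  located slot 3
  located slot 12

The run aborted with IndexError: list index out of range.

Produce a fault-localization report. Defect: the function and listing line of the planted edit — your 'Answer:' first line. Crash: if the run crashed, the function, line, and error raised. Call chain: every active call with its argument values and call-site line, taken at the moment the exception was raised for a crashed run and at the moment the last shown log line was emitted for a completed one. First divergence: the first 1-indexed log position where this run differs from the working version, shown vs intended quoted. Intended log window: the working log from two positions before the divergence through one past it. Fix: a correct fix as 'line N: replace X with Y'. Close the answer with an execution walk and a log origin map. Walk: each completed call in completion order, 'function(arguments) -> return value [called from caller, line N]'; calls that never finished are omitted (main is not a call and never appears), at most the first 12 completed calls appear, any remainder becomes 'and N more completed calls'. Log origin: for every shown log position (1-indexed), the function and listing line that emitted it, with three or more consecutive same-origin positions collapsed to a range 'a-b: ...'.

Answer: the defect is in bind_quota at line 6.
Key observation: Position 5 is the first bad log line: 'located slot 12' should read 'located slot 3'.
Crash: map_offsets, line 12, IndexError.
Call chain: main -> fold_scores([8, 10, 3, 12], 12) (called at line 39) -> map_offsets([8, 10, 3, 12], 12) (called at line 23).
First divergence: position 5 — shown 'located slot 12', intended 'located slot 3'.
Intended log window:
  3: enter bind_quota: 4 items against 12
  4: located slot 3
  5: located slot 3
  6: enter mix_signals: left 36 right 4
Execution walk:
  bind_quota([8, 10, 3, 12], 12) -> 12  [called from map_offsets, line 10]
Log origins:
  1: from fold_scores, line 22
  2: from map_offsets, line 9
  3: from bind_quota, line 2
  4: from bind_quota, line 5
  5: from map_offsets, line 11
A correct fix: line 6: replace `base` with `low`.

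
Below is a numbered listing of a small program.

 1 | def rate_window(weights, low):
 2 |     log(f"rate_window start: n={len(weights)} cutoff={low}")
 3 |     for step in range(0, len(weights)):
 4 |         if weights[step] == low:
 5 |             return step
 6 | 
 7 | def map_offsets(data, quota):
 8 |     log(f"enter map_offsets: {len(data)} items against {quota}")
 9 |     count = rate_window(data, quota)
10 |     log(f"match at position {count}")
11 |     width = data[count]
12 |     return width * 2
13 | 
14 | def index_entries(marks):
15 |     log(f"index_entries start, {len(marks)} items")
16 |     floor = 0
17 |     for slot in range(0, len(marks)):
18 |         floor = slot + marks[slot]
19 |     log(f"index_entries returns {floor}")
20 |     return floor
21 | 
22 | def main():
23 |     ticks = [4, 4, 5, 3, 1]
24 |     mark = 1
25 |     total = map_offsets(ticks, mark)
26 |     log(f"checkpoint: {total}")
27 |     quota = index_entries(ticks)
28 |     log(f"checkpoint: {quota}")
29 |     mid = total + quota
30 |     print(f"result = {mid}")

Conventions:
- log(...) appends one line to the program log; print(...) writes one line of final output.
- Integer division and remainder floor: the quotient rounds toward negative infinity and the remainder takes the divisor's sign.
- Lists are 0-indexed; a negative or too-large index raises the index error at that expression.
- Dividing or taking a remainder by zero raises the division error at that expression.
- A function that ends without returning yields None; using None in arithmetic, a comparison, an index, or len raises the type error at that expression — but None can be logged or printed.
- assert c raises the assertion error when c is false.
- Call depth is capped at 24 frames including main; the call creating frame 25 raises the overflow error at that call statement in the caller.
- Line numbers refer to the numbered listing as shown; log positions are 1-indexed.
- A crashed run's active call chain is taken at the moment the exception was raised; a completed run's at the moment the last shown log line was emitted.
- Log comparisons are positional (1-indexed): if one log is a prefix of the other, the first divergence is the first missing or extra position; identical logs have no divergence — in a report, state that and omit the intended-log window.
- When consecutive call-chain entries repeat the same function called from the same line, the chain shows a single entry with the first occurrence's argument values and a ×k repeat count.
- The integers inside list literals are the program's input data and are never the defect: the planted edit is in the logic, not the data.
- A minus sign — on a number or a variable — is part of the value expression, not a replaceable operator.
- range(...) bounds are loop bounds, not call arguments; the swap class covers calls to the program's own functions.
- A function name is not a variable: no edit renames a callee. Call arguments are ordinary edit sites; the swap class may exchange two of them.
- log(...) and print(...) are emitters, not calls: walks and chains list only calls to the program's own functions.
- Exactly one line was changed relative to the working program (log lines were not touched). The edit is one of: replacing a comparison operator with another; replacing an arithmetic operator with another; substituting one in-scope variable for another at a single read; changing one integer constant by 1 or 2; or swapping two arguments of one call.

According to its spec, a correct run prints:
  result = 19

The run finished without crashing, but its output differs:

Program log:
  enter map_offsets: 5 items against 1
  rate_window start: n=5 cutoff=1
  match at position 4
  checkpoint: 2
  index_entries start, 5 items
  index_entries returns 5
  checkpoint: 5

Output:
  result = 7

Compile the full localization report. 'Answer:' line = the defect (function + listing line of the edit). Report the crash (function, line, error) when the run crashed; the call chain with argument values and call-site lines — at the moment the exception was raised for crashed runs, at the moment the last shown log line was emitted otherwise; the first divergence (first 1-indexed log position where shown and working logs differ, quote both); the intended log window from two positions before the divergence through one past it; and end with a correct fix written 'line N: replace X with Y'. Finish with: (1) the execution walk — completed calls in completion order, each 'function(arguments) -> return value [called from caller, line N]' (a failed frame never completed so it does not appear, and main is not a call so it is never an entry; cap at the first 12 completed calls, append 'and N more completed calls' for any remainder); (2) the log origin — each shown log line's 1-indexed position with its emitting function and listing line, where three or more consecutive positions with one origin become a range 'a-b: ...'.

Answer: the defect is in index_entries at line 18.
Key observation: The earliest visible damage is log position 6 — 'index_entries returns 5' rather than the intended 'index_entries returns 17'.
Call chain: main.
First divergence: at position 6 the run shows 'index_entries returns 5' where the working version logs 'index_entries returns 17'.
Intended log window:
  4: checkpoint: 2
  5: index_entries start, 5 items
  6: index_entries returns 17
  7: checkpoint: 17
Execution walk:
  rate_window([4, 4, 5, 3, 1], 1) -> 4  [called from map_offsets, line 9]
  map_offsets([4, 4, 5, 3, 1], 1) -> 2  [called from main, line 25]
  index_entries([4, 4, 5, 3, 1]) -> 5  [called from main, line 27]
Origin of each log line:
  1: logged in map_offsets at line 8
  2: logged in rate_window at line 2
  3: logged in map_offsets at line 10
  4: logged in main at line 26
  5: logged in index_entries at line 15
  6: logged in index_entries at line 19
  7: logged in main at line 28
A correct fix: line 18: replace `slot + marks[slot]` with `floor + marks[slot]`.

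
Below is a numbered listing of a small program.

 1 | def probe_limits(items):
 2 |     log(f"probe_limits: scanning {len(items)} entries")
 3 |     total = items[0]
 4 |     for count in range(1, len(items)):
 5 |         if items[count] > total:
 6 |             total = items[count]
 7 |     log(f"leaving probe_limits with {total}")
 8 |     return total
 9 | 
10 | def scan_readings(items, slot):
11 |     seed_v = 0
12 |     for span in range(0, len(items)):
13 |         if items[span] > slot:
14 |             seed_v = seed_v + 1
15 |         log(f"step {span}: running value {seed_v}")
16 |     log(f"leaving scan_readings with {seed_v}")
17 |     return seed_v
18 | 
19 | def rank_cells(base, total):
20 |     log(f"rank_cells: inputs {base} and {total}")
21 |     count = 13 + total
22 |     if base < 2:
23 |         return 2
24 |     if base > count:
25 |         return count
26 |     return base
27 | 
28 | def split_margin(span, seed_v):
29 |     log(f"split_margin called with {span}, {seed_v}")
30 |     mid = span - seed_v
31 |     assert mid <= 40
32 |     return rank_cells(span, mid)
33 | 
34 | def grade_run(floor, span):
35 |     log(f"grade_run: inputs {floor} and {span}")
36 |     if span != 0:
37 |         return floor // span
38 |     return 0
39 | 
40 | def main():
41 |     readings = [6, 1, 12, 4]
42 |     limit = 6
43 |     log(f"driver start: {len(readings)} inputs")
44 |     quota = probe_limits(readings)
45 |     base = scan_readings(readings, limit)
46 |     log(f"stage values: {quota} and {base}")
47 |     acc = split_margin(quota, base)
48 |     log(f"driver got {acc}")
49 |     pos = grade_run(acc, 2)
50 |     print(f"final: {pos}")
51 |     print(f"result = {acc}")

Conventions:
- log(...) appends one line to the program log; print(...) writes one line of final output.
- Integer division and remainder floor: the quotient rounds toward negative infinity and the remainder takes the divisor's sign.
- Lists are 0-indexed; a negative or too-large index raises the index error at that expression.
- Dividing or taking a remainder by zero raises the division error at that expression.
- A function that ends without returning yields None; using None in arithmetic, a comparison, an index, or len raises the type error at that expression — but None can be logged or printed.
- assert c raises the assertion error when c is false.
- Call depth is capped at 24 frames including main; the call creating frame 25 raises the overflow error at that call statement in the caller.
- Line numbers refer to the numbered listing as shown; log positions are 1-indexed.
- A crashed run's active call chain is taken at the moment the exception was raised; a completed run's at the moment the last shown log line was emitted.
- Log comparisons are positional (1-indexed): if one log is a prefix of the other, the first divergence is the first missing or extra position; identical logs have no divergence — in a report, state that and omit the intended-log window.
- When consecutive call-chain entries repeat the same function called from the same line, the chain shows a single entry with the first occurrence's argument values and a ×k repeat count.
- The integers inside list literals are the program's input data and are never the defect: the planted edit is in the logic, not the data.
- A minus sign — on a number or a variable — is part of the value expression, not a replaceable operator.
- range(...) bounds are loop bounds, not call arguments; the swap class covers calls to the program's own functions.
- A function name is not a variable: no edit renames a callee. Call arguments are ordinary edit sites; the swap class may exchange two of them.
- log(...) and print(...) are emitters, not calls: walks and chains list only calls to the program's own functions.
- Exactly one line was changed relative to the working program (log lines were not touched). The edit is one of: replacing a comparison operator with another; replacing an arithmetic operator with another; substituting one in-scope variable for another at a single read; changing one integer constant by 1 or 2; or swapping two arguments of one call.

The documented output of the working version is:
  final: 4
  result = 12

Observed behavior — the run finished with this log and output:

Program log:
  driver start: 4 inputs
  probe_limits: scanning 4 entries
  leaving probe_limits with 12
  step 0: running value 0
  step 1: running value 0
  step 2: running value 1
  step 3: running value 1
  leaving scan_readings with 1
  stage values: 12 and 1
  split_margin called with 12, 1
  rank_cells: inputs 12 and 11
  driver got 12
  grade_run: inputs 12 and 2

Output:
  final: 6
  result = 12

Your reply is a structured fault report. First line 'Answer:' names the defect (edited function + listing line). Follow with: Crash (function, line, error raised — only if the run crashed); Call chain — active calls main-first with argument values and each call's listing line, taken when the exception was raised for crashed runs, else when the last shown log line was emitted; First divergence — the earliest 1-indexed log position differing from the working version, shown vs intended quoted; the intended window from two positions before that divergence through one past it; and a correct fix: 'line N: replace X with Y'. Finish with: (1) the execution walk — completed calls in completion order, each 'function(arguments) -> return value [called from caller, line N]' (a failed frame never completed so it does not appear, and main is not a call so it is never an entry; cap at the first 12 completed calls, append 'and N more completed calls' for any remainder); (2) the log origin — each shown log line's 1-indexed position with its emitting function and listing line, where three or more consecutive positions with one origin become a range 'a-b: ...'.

Answer: the defect is in main at line 49.
The tell: Everything matches until log position 13, which reads 'grade_run: inputs 12 and 2' in place of 'grade_run: inputs 12 and 3'.
Call chain: main -> grade_run(12, 2) (called at line 49).
First divergence: at position 13 the run shows 'grade_run: inputs 12 and 2' where the working version logs 'grade_run: inputs 12 and 3'.
Intended log window:
  11: rank_cells: inputs 12 and 11
  12: driver got 12
  13: grade_run: inputs 12 and 3
Execution walk:
  probe_limits([6, 1, 12, 4]) -> 12  [called from main, line 44]
  scan_readings([6, 1, 12, 4], 6) -> 1  [called from main, line 45]
  rank_cells(12, 11) -> 12  [called from split_margin, line 32]
  split_margin(12, 1) -> 12  [called from main, line 47]
  grade_run(12, 2) -> 6  [called from main, line 49]
Log origin:
  1: emitted by main (line 43)
  2: emitted by probe_limits (line 2)
  3: emitted by probe_limits (line 7)
  4-7: emitted by scan_readings (line 15)
  8: emitted by scan_readings (line 16)
  9: emitted by main (line 46)
  10: emitted by split_margin (line 29)
  11: emitted by rank_cells (line 20)
  12: emitted by main (line 48)
  13: emitted by grade_run (line 35)
A correct fix: line 49: replace `2` with `3`.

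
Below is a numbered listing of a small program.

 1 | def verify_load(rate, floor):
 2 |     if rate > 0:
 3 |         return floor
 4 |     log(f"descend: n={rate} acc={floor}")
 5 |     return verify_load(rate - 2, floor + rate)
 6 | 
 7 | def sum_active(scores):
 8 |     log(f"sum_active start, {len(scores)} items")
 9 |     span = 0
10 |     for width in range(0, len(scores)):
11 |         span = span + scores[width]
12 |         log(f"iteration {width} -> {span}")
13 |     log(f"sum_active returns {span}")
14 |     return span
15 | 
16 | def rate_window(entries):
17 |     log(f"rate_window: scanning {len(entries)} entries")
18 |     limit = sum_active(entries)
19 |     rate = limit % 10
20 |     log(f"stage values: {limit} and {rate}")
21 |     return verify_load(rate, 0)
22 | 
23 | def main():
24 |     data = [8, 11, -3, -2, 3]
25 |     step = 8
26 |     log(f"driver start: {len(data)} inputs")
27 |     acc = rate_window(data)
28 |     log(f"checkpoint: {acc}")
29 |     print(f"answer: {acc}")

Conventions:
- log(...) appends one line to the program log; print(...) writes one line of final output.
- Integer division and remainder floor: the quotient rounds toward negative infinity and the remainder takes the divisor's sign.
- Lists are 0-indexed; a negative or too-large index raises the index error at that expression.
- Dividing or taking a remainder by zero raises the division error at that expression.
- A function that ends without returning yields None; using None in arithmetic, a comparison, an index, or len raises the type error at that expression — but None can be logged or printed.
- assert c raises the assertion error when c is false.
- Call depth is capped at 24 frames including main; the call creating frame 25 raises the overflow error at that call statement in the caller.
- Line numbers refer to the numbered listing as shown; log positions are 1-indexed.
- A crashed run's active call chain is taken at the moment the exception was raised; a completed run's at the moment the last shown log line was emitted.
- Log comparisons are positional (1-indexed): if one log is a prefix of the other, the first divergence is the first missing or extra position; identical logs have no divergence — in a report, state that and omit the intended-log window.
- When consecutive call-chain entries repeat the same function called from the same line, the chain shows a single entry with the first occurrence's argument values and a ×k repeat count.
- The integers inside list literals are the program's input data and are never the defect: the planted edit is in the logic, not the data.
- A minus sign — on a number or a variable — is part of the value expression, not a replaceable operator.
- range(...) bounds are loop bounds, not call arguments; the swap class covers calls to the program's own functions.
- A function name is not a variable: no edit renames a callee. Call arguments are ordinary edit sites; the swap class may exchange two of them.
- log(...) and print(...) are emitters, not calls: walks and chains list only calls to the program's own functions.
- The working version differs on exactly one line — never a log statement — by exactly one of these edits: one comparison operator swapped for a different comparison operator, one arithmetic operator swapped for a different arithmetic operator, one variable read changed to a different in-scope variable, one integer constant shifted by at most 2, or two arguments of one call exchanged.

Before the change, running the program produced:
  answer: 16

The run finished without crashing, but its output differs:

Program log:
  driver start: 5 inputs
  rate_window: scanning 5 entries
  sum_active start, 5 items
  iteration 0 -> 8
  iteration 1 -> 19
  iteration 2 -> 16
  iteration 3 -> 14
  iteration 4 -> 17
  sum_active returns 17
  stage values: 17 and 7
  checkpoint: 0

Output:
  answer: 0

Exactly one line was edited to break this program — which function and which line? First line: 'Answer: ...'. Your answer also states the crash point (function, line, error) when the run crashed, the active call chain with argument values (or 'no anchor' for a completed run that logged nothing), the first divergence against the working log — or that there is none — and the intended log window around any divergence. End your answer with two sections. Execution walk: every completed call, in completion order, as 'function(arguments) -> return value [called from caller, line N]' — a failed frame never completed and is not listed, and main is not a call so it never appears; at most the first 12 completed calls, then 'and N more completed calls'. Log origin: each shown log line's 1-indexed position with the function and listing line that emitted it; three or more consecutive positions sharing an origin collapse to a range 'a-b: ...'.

Answer: the defect is in verify_load at line 2.
The tell: Position 11 is the first bad log line: 'checkpoint: 0' should read 'descend: n=7 acc=0'.
Call chain: main.
First divergence: at position 11 the run shows 'checkpoint: 0' where the working version logs 'descend: n=7 acc=0'.
Intended log window:
  9: sum_active returns 17
  10: stage values: 17 and 7
  11: descend: n=7 acc=0
  12: descend: n=5 acc=7
Execution walk:
  sum_active([8, 11, -3, -2, 3]) -> 17  [called from rate_window, line 18]
  verify_load(7, 0) -> 0  [called from rate_window, line 21]
  rate_window([8, 11, -3, -2, 3]) -> 0  [called from main, line 27]
Log line origins:
  1 — main, line 26
  2 — rate_window, line 17
  3 — sum_active, line 8
  4-8 — sum_active, line 12
  9 — sum_active, line 13
  10 — rate_window, line 20
  11 — main, line 28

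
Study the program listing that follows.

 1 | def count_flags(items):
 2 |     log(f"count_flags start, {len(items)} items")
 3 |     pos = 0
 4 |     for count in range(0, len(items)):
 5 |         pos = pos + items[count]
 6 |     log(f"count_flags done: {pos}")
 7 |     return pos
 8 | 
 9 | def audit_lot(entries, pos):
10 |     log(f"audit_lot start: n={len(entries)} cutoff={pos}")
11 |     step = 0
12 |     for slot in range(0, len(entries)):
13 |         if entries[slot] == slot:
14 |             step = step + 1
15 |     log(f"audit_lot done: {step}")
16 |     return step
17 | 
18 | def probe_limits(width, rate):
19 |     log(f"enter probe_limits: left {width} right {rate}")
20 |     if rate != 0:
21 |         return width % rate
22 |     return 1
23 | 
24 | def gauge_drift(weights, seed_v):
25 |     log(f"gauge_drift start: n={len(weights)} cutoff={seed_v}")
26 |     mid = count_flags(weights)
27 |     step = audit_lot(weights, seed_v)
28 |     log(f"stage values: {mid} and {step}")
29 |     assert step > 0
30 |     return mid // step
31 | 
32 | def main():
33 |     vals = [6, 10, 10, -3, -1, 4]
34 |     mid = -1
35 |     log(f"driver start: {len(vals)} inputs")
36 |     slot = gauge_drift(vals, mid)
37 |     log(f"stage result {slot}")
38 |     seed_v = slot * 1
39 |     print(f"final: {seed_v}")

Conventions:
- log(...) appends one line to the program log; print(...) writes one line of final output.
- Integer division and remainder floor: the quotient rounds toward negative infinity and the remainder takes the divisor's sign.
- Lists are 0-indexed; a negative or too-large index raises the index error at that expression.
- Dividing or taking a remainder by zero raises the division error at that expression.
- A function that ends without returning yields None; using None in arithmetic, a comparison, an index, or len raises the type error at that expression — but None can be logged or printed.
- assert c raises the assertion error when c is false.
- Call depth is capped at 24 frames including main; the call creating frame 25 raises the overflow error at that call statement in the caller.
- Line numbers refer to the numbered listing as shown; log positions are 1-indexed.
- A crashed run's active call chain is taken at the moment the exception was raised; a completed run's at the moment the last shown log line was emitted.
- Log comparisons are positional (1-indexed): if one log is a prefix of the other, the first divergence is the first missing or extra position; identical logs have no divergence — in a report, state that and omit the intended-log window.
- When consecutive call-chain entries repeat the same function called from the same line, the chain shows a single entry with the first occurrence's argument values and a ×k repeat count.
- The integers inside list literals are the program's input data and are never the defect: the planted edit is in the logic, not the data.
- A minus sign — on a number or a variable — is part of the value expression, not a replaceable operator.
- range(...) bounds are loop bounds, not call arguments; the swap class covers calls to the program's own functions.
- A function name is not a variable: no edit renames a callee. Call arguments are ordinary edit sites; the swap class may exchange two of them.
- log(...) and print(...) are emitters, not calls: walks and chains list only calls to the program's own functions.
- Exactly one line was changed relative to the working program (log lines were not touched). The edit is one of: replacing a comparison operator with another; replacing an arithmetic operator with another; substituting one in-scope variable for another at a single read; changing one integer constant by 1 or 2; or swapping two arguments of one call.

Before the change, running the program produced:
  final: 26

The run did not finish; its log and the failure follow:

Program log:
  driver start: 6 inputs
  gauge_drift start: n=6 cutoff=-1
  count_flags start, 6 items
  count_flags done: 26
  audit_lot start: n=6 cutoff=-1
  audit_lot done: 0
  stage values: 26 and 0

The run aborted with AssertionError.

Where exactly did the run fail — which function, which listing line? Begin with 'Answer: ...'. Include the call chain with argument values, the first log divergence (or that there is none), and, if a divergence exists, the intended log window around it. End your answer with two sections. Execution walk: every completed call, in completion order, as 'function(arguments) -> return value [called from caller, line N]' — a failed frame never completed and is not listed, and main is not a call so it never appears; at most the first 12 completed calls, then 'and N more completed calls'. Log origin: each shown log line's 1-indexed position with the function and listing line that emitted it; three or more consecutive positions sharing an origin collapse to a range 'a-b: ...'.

Answer: the error was raised in gauge_drift, line 29.
Core observation: At log position 6 the runs split — shown 'audit_lot done: 0', but the working version logs 'audit_lot done: 1'.
Call chain: main -> gauge_drift([6, 10, 10, -3, -1, 4], -1) (called at line 36).
First divergence: at position 6 the run shows 'audit_lot done: 0' where the working version logs 'audit_lot done: 1'.
Intended log window:
  4: count_flags done: 26
  5: audit_lot start: n=6 cutoff=-1
  6: audit_lot done: 1
  7: stage values: 26 and 1
Execution walk:
  count_flags([6, 10, 10, -3, -1, 4]) -> 26  [called from gauge_drift, line 26]
  audit_lot([6, 10, 10, -3, -1, 4], -1) -> 0  [called from gauge_drift, line 27]
Origin of each log line:
  1: logged in main at line 35
  2: logged in gauge_drift at line 25
  3: logged in count_flags at line 2
  4: logged in count_flags at line 6
  5: logged in audit_lot at line 10
  6: logged in audit_lot at line 15
  7: logged in gauge_drift at line 28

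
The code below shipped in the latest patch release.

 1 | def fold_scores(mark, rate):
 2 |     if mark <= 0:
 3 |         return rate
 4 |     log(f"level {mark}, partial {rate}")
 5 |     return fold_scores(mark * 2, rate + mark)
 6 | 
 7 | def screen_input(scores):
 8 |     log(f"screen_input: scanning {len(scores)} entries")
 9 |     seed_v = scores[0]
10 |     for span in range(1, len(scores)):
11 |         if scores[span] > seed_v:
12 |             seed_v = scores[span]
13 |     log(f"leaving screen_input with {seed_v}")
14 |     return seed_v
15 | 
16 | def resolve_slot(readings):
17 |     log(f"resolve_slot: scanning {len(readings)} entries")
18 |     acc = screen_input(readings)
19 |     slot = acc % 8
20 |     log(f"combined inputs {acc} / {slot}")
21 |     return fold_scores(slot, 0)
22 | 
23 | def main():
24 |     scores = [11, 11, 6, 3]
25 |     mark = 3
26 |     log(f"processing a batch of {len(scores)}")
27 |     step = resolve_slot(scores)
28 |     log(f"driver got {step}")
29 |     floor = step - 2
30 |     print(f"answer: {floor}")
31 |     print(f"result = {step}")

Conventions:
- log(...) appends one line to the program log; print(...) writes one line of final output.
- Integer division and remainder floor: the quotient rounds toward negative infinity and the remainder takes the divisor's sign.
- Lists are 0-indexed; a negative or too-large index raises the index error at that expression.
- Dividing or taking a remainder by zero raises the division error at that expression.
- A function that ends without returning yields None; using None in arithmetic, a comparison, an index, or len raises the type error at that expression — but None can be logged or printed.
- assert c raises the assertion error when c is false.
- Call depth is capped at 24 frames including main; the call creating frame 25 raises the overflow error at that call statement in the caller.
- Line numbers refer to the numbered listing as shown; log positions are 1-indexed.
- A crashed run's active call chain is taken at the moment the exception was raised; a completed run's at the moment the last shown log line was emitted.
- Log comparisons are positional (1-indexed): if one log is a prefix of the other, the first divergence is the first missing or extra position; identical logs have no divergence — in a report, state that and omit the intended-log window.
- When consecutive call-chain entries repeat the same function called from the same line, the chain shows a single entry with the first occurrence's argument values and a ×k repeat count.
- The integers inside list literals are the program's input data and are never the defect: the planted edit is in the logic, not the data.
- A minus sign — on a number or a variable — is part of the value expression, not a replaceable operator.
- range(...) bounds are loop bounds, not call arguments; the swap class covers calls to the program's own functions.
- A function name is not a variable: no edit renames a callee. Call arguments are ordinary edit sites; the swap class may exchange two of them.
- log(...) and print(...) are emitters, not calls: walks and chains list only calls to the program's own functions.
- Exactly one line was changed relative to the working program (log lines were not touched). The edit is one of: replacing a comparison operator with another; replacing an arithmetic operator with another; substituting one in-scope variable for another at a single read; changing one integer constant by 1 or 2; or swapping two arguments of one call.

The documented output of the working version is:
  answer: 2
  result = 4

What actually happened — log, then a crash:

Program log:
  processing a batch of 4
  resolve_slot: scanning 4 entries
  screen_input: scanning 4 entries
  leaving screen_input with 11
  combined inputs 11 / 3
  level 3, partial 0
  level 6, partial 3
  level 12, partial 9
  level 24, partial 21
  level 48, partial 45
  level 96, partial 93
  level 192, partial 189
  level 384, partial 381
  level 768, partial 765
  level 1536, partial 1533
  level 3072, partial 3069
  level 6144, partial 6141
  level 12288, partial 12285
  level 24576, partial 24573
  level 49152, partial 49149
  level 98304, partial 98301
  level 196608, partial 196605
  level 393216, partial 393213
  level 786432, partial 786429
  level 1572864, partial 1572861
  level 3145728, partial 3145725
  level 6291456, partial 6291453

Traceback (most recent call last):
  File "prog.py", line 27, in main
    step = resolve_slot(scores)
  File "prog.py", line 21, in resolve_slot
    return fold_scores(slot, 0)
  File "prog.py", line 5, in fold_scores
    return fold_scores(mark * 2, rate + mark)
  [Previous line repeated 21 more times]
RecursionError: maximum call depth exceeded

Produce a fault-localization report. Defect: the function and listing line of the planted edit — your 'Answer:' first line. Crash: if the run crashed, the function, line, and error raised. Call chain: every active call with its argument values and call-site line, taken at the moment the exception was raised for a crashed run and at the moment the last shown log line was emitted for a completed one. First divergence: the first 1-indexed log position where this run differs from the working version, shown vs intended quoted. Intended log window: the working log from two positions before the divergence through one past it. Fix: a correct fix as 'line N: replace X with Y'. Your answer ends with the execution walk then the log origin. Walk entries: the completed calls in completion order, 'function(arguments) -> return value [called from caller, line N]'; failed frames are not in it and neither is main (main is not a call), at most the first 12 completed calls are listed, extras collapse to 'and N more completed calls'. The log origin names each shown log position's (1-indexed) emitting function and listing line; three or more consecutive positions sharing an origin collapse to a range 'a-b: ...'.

Answer: the defect is in fold_scores at line 5.
Core observation: At log position 7 the runs split — shown 'level 6, partial 3', but the working version logs 'level 1, partial 3'.
Crash: fold_scores, line 5, RecursionError.
Call chain: main -> resolve_slot([11, 11, 6, 3]) (called at line 27) -> fold_scores(3, 0) (called at line 21) -> fold_scores(6, 3) (called at line 5) ×21.
First divergence: at position 7 the run shows 'level 6, partial 3' where the working version logs 'level 1, partial 3'.
Intended log window:
  5: combined inputs 11 / 3
  6: level 3, partial 0
  7: level 1, partial 3
  8: driver got 4
Execution walk:
  screen_input([11, 11, 6, 3]) -> 11  [called from resolve_slot, line 18]
Log origin:
  1 — main, line 26
  2 — resolve_slot, line 17
  3 — screen_input, line 8
  4 — screen_input, line 13
  5 — resolve_slot, line 20
  6-27 — fold_scores, line 4
A correct fix: line 5: replace `*` with `-`.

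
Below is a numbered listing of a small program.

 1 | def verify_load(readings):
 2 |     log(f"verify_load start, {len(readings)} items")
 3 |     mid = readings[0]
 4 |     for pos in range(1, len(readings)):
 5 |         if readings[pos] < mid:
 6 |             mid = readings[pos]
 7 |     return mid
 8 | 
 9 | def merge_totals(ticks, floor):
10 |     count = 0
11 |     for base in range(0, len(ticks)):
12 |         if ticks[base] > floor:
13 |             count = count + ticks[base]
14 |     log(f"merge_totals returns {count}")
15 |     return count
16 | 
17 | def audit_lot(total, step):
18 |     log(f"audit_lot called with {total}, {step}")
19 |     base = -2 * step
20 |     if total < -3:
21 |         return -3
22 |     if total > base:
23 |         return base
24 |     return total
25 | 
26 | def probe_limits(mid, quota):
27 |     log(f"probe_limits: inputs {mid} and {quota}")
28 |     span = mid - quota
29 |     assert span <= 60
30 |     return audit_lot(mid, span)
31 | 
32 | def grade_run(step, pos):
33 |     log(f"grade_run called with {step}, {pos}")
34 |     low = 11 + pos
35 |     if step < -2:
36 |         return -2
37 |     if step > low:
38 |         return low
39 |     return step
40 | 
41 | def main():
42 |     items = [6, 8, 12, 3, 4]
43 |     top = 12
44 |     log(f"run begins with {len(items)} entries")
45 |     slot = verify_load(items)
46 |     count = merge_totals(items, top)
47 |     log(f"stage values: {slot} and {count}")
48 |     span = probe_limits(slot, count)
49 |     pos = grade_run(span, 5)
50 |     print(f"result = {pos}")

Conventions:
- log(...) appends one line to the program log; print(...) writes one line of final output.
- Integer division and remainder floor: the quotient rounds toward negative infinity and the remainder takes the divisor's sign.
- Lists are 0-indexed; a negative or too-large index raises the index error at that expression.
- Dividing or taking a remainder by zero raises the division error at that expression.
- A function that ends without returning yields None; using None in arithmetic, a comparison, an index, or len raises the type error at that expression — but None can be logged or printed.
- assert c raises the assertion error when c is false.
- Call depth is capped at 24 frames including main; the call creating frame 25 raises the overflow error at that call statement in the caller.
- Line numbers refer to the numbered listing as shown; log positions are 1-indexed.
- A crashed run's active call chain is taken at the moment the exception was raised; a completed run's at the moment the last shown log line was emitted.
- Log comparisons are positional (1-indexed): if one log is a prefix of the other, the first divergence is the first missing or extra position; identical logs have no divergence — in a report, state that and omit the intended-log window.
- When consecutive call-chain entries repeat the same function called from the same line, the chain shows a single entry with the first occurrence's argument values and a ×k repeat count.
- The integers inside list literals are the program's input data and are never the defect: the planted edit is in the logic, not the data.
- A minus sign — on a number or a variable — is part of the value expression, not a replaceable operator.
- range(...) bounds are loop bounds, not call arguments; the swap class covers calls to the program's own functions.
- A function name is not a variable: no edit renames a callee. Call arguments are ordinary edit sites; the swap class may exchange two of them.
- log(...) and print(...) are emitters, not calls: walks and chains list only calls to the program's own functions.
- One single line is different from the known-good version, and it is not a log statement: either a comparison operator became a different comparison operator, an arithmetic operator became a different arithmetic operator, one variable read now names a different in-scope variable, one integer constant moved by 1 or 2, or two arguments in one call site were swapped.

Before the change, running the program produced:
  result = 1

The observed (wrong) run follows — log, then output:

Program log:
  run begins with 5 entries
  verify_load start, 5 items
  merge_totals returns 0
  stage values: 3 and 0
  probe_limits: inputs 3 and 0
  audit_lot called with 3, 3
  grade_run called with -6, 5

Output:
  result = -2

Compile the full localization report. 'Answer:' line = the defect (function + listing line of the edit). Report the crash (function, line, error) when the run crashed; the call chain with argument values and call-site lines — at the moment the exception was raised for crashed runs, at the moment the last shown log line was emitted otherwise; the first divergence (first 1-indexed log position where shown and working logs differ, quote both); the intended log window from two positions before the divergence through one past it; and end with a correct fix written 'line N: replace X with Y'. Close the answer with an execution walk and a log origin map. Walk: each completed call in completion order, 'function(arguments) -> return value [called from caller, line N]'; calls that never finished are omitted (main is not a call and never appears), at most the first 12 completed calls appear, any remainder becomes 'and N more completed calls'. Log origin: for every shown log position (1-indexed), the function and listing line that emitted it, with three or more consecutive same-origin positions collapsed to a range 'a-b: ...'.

Answer: the defect is in audit_lot at line 19.
The tell: At log position 7 the runs split — shown 'grade_run called with -6, 5', but the working version logs 'grade_run called with 1, 5'.
Call chain: main -> grade_run(-6, 5) (called at line 49).
First divergence: position 7 — the shown line 'grade_run called with -6, 5' should read 'grade_run called with 1, 5'.
Intended log window:
  5: probe_limits: inputs 3 and 0
  6: audit_lot called with 3, 3
  7: grade_run called with 1, 5
Execution walk:
  verify_load([6, 8, 12, 3, 4]) -> 3  [called from main, line 45]
  merge_totals([6, 8, 12, 3, 4], 12) -> 0  [called from main, line 46]
  audit_lot(3, 3) -> -6  [called from probe_limits, line 30]
  probe_limits(3, 0) -> -6  [called from main, line 48]
  grade_run(-6, 5) -> -2  [called from main, line 49]
Log line origins:
  1: logged in main at line 44
  2: logged in verify_load at line 2
  3: logged in merge_totals at line 14
  4: logged in main at line 47
  5: logged in probe_limits at line 27
  6: logged in audit_lot at line 18
  7: logged in grade_run at line 33
A correct fix: line 19: replace `*` with `+`.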